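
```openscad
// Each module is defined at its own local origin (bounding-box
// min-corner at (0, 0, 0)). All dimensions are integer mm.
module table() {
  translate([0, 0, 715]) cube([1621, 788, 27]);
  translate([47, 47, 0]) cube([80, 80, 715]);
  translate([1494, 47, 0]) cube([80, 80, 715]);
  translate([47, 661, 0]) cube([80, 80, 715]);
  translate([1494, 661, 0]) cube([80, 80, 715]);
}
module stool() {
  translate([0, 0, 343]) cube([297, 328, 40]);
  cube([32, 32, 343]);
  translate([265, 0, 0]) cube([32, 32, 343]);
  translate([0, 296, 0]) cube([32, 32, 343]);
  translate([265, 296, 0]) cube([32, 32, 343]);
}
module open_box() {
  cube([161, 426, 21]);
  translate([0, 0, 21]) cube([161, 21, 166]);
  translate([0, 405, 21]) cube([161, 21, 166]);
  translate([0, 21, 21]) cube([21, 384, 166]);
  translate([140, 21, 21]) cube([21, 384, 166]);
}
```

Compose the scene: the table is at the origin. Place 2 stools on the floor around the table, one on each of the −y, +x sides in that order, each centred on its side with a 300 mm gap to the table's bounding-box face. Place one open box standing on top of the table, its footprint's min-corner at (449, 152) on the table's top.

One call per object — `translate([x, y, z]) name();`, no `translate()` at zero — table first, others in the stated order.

table();
translate([662, -628, 0]) stool();
translate([1921, 230, 0]) stool();
translate([449, 152, 742]) open_box();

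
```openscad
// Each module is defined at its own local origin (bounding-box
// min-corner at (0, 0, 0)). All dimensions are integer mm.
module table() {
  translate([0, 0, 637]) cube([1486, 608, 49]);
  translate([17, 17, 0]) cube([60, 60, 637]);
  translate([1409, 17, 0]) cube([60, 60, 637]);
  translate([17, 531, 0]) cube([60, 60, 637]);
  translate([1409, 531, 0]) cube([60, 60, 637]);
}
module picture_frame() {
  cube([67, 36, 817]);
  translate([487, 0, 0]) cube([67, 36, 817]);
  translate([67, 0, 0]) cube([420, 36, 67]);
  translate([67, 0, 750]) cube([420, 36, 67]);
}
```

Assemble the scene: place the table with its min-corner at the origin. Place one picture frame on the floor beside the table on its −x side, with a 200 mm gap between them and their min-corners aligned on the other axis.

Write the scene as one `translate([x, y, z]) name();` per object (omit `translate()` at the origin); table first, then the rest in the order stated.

table();
translate([-754, 0, 0]) picture_frame();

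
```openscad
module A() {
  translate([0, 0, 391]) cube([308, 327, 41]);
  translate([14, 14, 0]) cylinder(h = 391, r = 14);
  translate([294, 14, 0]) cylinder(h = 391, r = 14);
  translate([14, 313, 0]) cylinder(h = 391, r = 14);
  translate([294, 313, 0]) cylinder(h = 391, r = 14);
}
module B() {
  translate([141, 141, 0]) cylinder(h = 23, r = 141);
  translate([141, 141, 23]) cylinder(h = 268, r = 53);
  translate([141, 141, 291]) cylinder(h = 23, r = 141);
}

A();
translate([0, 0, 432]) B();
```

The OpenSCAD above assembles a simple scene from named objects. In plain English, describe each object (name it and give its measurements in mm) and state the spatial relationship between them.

A is a four-legged stool. The seat is a 308×327×41 mm slab whose top surface is at z = 432 mm; four round legs, each 28 mm in diameter, run from the floor (z = 0) to the underside of the seat, each leg's axis is inset half a diameter from the nearest pair of seat edges (so the leg's bounding box is flush with the corner).

B is a spool: two coaxial disc flanges of radius 141 mm and thickness 23 mm, joined by a core cylinder of radius 53 mm and height 268 mm. The lower flange rests on z = 0 and the three cylinders share a vertical axis.

The spool is on top of the stool.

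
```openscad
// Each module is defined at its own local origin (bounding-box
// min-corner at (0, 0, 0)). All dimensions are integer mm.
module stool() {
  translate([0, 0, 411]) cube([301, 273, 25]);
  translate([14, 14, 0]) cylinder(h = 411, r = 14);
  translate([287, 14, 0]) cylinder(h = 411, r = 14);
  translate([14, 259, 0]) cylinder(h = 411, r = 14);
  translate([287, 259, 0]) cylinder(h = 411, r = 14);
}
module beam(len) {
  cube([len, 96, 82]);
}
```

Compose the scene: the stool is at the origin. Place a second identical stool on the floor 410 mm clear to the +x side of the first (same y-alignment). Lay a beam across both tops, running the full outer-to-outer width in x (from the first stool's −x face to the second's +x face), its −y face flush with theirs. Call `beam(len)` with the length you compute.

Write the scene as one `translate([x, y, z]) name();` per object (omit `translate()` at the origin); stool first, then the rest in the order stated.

stool();
translate([711, 0, 0]) stool();
translate([0, 0, 436]) beam(1012);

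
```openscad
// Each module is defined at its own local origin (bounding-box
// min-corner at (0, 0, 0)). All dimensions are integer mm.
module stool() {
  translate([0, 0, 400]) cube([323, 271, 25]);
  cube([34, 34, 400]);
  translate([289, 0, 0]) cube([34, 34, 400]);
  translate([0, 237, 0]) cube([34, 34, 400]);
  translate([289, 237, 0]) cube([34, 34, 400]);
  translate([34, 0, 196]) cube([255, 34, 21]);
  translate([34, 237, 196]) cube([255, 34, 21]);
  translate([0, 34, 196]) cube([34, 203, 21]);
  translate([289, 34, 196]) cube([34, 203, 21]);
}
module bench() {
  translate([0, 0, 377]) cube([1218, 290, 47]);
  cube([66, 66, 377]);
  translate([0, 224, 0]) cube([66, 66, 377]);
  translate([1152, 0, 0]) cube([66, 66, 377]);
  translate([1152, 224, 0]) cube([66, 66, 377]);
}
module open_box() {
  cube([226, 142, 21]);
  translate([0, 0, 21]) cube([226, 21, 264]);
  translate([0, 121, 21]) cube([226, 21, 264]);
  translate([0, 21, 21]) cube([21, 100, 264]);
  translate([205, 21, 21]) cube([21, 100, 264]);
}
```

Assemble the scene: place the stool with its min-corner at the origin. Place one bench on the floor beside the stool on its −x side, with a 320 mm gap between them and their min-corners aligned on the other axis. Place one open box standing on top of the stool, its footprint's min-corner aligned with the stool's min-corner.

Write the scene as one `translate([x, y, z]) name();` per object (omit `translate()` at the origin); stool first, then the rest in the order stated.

stool();
translate([-1538, 0, 0]) bench();
translate([0, 0, 425]) open_box();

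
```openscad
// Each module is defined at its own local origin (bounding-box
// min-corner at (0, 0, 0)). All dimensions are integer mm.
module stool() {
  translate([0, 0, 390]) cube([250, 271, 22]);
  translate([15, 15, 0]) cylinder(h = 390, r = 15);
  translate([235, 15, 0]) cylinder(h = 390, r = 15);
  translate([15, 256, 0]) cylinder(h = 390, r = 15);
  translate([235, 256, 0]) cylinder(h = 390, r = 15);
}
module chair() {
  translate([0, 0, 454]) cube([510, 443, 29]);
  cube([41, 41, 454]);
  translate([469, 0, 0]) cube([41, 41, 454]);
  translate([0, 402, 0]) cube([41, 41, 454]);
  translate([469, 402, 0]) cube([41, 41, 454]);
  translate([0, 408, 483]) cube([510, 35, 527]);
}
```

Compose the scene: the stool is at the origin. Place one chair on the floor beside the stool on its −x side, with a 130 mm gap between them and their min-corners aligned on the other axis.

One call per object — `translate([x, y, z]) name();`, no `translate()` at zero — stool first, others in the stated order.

stool();
translate([-640, 0, 0]) chair();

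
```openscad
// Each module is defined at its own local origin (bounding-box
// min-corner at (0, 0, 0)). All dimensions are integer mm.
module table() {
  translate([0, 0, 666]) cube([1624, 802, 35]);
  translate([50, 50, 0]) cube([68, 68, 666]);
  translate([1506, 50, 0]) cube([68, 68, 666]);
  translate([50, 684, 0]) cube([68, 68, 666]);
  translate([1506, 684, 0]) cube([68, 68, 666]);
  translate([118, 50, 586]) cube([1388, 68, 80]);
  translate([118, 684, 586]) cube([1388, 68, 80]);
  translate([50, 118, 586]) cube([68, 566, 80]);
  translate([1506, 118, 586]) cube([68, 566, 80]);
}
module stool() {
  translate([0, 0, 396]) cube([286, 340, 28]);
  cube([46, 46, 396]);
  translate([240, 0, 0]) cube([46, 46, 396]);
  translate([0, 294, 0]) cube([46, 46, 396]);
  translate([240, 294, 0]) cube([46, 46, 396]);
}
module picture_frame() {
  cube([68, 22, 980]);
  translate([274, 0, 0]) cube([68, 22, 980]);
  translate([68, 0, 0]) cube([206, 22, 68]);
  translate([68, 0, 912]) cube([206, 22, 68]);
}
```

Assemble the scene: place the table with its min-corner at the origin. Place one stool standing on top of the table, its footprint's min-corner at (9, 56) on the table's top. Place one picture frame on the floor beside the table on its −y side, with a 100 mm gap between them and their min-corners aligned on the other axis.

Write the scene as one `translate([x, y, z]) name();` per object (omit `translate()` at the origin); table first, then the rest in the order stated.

table();
translate([9, 56, 701]) stool();
translate([0, -122, 0]) picture_frame();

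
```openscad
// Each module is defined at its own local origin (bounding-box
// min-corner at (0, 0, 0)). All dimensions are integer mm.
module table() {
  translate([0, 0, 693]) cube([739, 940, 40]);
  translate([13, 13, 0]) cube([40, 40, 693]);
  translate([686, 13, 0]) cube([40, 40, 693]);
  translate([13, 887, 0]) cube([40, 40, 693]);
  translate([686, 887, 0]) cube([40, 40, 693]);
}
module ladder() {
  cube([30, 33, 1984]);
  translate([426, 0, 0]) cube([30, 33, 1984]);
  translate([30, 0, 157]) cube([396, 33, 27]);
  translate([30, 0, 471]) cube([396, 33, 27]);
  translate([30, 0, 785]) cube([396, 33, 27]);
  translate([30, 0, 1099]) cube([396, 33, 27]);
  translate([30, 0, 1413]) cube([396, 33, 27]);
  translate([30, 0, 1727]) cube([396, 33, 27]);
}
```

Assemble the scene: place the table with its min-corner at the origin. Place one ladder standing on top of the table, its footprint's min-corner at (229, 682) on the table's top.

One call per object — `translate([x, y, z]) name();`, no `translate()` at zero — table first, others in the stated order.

table();
translate([229, 682, 733]) ladder();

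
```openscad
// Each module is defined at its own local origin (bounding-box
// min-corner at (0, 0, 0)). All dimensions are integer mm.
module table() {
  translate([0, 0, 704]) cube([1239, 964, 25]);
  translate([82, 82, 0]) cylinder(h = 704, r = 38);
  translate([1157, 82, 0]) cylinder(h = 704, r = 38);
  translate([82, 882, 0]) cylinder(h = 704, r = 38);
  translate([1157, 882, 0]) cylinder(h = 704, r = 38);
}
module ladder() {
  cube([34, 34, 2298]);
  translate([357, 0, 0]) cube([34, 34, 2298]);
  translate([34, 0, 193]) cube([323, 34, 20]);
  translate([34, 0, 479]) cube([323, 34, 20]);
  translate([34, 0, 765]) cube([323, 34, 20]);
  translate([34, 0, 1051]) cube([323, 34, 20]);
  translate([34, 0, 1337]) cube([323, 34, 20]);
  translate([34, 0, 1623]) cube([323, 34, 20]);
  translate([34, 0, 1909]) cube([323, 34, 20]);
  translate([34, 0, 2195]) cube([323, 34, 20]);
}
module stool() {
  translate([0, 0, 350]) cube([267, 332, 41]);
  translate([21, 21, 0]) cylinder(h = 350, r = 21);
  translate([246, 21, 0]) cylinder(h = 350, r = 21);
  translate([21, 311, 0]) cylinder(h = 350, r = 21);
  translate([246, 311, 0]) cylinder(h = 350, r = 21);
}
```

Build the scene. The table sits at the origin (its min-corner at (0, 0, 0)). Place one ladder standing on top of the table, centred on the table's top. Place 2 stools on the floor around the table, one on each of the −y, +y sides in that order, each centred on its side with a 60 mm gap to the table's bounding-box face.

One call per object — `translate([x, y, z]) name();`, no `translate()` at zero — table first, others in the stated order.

table();
translate([424, 465, 729]) ladder();
translate([486, -392, 0]) stool();
translate([486, 1024, 0]) stool();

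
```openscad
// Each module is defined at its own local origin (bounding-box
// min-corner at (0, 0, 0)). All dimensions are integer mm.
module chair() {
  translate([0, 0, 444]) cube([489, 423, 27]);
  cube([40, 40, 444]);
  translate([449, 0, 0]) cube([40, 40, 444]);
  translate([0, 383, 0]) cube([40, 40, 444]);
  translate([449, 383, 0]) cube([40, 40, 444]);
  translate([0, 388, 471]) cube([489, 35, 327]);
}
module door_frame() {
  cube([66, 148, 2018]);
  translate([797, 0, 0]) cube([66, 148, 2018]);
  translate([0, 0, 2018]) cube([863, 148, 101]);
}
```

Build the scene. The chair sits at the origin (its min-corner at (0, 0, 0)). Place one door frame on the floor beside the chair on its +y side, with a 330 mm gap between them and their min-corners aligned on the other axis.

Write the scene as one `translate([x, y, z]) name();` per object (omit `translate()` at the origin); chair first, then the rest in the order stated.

chair();
translate([0, 753, 0]) door_frame();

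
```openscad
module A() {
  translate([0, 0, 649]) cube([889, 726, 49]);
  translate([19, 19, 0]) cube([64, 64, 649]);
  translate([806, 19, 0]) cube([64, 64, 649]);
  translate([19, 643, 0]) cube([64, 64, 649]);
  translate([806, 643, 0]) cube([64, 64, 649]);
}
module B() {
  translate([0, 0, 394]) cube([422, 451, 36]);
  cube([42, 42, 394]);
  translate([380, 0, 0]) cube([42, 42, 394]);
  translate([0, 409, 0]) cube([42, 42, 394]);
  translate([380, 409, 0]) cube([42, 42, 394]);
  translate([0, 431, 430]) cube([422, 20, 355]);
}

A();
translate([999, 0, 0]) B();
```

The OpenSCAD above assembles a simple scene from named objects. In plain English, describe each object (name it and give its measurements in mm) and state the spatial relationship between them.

A is a rectangular dining table. The top is 889×726×49 mm with its upper surface at z = 698 mm. It stands on four 64×64 mm square legs, each inset 19 mm from the nearest pair of top edges, running from the floor to the underside of the top.

B is a chair. The seat is a 422×451×36 mm slab with its top at z = 430 mm, on four 42×42 mm corner legs (flush with the seat edges, standing on z = 0). A flat backrest 20 mm thick, 355 mm tall, spans the full seat width and rises from the seat top along its +y edge, rear face flush with the rear of the seat.

The chair is on the floor beside the table on its +x side.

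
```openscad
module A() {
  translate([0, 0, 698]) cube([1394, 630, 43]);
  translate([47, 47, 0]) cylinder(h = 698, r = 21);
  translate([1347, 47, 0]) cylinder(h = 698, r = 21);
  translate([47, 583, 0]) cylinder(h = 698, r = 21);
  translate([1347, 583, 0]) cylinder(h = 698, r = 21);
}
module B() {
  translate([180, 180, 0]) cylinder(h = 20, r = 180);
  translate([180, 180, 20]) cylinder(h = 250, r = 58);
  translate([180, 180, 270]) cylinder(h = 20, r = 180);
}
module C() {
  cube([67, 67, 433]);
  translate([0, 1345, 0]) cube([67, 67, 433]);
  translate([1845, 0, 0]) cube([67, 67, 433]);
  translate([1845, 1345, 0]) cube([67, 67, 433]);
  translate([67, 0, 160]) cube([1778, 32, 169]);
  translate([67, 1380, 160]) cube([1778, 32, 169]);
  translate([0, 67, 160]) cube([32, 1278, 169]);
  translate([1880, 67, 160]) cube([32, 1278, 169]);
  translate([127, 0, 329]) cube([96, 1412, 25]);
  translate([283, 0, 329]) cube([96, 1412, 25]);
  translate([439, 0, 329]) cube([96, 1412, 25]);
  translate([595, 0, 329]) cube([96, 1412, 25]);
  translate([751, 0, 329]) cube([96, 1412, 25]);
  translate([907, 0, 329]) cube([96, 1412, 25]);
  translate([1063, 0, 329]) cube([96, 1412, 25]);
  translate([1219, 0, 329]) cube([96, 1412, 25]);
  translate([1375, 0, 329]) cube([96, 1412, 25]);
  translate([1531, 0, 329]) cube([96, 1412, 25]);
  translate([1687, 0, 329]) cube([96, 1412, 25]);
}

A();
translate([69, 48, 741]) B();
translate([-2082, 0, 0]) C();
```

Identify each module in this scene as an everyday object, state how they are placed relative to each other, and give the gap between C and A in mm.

A is a table. B is a spool. C is a bed frame. The spool is on top of the table. The bed frame is on the floor beside the table on its −x side. The gap between the bed frame and the table is 170 mm.

The bed frame's nearest face is 170 mm from the table's −x face.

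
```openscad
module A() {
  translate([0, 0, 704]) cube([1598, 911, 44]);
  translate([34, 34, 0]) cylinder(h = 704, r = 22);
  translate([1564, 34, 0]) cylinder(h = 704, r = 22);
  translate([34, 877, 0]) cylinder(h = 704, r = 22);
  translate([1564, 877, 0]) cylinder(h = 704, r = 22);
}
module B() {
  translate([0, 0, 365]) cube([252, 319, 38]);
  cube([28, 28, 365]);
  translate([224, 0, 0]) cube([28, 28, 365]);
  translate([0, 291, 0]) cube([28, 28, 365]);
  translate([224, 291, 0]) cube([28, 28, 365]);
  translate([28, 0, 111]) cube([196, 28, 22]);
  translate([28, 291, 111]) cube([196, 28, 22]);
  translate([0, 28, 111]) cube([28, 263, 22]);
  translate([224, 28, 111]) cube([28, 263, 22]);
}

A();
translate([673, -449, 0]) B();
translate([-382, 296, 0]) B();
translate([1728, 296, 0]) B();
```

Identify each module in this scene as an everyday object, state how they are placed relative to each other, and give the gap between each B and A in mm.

Each stool's nearest face is 130 mm from the table's bounding box.

A is a table. B is a stool. Three stools sit around the table at the −y, −x, +x sides. The gap between each stool and the table is 130 mm.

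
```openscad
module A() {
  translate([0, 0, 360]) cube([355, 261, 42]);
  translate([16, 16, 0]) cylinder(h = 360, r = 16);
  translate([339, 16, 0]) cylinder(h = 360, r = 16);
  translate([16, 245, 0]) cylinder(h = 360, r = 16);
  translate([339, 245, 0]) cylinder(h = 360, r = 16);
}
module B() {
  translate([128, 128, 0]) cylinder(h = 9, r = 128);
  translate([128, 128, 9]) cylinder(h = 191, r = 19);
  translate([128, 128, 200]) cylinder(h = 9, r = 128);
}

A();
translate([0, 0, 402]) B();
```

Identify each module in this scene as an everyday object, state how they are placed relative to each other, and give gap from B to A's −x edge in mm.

The spool's min-x is at 0; the stool's min-x is 0; gap = 0 mm.

A is a stool. B is a spool. The spool is on top of the stool. The gap from the spool to the stool's −x edge is 0 mm.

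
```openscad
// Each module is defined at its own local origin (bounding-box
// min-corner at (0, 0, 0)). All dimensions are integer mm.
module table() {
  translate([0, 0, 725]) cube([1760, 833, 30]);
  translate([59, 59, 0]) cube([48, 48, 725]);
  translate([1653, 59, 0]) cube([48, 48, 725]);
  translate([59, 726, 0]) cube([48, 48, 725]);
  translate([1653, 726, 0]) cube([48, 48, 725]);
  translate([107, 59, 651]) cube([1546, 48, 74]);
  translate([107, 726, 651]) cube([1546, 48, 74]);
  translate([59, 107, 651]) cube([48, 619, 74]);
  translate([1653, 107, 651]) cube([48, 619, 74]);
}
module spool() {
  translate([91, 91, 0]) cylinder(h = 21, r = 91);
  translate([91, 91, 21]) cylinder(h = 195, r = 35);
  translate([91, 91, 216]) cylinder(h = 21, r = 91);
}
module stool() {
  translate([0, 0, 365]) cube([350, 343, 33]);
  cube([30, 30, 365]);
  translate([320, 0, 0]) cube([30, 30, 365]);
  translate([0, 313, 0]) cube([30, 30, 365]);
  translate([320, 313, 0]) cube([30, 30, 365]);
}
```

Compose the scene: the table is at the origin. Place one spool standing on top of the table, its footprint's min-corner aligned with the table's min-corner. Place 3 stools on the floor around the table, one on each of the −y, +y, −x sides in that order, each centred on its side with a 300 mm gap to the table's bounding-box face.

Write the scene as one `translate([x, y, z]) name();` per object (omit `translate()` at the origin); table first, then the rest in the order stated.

table();
translate([0, 0, 755]) spool();
translate([705, -643, 0]) stool();
translate([705, 1133, 0]) stool();
translate([-650, 245, 0]) stool();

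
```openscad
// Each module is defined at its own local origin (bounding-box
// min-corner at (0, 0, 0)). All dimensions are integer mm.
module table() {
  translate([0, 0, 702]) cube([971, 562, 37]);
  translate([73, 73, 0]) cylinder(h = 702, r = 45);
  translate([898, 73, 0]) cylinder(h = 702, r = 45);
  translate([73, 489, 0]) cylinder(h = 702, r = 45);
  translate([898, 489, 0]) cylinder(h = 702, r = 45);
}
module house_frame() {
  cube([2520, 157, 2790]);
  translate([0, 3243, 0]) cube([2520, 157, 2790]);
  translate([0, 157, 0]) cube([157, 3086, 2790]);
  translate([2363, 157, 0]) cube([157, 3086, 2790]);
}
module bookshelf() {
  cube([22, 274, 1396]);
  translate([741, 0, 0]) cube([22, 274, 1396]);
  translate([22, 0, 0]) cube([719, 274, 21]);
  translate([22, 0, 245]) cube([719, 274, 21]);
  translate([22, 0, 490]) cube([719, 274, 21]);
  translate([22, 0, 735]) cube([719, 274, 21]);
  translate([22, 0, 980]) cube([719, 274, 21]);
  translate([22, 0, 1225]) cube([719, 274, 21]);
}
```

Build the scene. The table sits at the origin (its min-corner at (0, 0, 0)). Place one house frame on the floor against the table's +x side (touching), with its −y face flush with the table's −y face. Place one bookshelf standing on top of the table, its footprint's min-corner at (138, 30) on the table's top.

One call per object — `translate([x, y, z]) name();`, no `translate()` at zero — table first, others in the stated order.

table();
translate([971, 0, 0]) house_frame();
translate([138, 30, 739]) bookshelf();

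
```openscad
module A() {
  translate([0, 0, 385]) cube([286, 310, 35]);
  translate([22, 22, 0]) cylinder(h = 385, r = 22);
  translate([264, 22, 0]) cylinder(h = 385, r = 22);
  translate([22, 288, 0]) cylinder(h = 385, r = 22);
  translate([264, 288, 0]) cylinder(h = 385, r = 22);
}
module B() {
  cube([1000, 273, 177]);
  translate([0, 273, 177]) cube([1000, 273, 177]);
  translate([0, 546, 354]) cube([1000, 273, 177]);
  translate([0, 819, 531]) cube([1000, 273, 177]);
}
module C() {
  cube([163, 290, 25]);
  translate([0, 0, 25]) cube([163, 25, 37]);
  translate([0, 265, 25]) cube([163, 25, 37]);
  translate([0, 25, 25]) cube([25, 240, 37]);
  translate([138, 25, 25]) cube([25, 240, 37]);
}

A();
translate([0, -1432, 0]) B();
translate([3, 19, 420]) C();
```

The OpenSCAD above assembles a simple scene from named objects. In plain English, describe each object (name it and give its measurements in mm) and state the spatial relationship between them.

A is a four-legged stool. The seat is 286×310 mm, 35 mm thick, top at z = 420 mm. It stands on four round legs, each 44 mm in diameter, from z = 0 to the seat underside, each leg's axis is inset half a diameter from the nearest pair of seat edges (so the leg's bounding box is flush with the corner).

B is a run of 4 identical solid stair steps. Each tread is 1000×273 mm and each step block is 177 mm high. Step 1 rests on the floor; step k is offset from step 1 by (k−1)×273 mm in y and (k−1)×177 mm in z.

C is an open-topped rectangular box: outside dimensions 163×290×62 mm, with a uniform wall and base thickness of 25 mm. The base is a full 163×290 slab on the floor; four walls sit on top of the base. The front and back walls (the −y and +y sides) span the full width; the two side walls fit between them.

The staircase is on the floor beside the stool on its −y side. The open box is on top of the stool.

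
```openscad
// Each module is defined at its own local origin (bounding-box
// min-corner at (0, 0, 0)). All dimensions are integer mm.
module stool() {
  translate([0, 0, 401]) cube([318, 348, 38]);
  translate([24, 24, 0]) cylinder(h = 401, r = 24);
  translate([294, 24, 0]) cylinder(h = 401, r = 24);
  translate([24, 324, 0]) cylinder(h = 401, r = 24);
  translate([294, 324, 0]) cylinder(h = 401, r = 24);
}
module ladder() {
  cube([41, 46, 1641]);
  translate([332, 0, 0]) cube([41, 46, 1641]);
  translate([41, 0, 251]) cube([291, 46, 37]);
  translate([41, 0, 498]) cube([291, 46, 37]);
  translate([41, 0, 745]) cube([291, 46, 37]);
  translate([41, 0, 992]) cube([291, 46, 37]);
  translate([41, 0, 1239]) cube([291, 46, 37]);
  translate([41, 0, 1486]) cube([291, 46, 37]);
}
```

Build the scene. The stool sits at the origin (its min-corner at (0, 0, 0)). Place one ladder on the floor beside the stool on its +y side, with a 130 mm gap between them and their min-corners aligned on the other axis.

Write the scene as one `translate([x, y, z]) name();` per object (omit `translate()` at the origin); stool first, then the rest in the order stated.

stool();
translate([0, 478, 0]) ladder();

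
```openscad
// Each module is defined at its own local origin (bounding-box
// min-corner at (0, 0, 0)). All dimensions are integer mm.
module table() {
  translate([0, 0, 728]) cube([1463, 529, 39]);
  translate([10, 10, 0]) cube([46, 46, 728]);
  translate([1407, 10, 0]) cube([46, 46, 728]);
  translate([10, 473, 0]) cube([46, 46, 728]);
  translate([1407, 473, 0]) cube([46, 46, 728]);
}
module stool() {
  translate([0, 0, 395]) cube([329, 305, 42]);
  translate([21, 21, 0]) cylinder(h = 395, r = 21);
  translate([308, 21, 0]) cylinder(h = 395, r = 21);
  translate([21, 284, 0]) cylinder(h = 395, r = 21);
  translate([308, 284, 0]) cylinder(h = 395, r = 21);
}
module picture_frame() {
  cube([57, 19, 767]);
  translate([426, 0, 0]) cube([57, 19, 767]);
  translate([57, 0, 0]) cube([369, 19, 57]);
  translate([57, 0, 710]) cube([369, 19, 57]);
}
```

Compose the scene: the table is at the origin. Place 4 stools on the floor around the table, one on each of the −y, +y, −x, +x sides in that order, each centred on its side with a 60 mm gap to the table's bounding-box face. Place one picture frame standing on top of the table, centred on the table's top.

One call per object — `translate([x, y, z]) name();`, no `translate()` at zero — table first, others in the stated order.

table();
translate([567, -365, 0]) stool();
translate([567, 589, 0]) stool();
translate([-389, 112, 0]) stool();
translate([1523, 112, 0]) stool();
translate([490, 255, 767]) picture_frame();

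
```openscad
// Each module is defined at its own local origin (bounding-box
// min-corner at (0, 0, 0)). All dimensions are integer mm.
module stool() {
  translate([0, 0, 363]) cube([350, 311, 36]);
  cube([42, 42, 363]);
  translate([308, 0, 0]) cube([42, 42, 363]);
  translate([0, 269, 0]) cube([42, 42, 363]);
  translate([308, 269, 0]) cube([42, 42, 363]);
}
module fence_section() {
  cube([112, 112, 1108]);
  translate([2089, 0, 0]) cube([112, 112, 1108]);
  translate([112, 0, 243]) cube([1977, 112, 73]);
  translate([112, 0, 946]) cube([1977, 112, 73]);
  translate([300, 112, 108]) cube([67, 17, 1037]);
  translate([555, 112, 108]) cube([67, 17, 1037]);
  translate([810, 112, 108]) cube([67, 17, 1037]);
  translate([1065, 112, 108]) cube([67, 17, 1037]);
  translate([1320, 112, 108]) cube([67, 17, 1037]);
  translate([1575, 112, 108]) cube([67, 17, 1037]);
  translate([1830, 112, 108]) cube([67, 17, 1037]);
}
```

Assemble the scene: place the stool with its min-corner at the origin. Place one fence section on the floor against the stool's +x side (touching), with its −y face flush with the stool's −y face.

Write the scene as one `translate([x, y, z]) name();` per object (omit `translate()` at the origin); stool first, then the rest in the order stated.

stool();
translate([350, 0, 0]) fence_section();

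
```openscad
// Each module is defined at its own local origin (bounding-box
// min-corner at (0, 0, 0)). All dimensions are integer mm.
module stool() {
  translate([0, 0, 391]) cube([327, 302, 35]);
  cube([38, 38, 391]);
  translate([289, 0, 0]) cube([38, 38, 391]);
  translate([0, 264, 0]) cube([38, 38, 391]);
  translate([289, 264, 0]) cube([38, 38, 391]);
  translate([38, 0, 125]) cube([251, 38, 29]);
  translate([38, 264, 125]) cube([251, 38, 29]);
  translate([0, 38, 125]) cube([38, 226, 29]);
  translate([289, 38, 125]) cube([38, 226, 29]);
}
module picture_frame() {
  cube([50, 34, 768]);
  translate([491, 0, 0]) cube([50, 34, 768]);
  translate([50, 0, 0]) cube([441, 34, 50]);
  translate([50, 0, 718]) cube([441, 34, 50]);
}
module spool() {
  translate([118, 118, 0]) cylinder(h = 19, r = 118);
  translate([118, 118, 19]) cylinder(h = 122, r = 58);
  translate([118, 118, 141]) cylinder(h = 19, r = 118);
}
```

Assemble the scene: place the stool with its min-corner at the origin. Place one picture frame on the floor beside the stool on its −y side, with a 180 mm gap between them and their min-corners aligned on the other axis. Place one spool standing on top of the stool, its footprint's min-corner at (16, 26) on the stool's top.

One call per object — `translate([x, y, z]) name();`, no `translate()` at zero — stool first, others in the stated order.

stool();
translate([0, -214, 0]) picture_frame();
translate([16, 26, 426]) spool();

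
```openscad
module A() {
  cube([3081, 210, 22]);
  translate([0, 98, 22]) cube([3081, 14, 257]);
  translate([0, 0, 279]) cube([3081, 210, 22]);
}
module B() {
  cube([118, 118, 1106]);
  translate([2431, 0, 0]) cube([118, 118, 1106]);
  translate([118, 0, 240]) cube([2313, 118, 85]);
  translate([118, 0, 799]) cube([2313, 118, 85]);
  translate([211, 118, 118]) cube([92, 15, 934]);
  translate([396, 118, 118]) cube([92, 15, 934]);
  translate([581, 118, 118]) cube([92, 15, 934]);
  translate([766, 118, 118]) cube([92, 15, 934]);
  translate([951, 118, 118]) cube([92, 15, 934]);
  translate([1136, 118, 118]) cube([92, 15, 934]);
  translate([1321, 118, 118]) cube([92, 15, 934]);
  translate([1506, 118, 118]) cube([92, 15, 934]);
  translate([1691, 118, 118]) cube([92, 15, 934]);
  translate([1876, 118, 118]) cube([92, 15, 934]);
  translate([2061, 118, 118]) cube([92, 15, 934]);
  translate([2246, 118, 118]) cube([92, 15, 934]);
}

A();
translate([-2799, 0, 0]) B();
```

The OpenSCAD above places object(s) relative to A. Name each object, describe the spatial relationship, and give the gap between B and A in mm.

The fence section's nearest face is 250 mm from the I-beam's −x face.

A is an I-beam. B is a fence section. The fence section is on the floor beside the I-beam on its −x side. The gap between the fence section and the I-beam is 250 mm.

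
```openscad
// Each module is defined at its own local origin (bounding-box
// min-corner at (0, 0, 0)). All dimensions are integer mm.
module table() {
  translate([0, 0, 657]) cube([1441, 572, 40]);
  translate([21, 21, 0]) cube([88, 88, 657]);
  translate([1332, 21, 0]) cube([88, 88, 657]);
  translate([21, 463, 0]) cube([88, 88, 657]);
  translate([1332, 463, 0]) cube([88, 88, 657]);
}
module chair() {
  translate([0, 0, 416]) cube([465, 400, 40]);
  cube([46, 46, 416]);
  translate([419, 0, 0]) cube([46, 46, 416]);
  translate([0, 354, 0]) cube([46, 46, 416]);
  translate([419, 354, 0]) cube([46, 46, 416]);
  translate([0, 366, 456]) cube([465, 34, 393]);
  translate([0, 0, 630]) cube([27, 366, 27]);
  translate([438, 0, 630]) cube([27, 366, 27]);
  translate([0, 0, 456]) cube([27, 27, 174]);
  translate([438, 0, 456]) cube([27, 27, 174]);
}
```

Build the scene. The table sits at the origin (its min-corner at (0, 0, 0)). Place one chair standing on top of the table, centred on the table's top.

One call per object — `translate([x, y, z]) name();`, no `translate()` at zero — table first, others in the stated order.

table();
translate([488, 86, 697]) chair();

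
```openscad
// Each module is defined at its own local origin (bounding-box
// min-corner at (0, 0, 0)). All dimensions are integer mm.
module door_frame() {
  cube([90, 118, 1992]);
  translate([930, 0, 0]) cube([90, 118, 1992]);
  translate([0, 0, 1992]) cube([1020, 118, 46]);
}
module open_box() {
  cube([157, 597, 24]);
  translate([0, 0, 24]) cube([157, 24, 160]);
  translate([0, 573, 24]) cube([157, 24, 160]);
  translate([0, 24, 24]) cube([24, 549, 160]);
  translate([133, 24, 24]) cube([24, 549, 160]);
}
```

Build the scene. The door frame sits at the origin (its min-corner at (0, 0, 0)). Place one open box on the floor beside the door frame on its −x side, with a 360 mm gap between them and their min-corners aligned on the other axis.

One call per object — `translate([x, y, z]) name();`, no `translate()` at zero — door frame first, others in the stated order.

door_frame();
translate([-517, 0, 0]) open_box();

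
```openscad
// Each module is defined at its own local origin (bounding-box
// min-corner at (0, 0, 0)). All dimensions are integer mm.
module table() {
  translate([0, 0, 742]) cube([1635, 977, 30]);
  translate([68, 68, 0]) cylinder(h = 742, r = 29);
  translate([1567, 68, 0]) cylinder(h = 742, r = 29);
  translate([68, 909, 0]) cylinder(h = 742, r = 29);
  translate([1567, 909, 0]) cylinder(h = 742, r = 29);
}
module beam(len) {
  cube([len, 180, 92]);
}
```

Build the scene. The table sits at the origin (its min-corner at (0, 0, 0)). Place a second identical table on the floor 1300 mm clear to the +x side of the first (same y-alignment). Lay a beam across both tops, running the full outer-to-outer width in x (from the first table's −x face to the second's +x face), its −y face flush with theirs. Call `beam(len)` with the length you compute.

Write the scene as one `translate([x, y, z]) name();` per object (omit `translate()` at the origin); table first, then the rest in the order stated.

table();
translate([2935, 0, 0]) table();
translate([0, 0, 772]) beam(4570);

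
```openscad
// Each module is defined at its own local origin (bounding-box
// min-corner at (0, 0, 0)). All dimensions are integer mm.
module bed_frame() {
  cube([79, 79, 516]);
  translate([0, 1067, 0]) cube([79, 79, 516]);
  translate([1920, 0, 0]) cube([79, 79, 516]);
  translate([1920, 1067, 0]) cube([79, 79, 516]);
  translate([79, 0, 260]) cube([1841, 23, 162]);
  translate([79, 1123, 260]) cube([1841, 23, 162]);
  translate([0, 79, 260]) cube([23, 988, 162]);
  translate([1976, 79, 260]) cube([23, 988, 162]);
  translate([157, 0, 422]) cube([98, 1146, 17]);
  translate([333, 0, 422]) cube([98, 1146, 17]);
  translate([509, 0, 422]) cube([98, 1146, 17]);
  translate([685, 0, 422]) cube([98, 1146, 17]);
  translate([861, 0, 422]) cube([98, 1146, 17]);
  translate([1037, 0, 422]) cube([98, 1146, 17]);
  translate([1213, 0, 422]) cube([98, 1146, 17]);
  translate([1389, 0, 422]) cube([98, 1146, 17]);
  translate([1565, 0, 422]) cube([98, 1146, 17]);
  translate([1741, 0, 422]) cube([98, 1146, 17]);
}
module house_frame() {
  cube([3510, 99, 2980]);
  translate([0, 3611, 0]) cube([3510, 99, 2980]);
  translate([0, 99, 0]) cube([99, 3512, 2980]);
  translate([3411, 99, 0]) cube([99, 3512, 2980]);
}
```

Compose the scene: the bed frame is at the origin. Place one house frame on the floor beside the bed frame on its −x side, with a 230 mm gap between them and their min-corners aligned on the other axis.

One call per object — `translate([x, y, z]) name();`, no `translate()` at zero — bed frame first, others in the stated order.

bed_frame();
translate([-3740, 0, 0]) house_frame();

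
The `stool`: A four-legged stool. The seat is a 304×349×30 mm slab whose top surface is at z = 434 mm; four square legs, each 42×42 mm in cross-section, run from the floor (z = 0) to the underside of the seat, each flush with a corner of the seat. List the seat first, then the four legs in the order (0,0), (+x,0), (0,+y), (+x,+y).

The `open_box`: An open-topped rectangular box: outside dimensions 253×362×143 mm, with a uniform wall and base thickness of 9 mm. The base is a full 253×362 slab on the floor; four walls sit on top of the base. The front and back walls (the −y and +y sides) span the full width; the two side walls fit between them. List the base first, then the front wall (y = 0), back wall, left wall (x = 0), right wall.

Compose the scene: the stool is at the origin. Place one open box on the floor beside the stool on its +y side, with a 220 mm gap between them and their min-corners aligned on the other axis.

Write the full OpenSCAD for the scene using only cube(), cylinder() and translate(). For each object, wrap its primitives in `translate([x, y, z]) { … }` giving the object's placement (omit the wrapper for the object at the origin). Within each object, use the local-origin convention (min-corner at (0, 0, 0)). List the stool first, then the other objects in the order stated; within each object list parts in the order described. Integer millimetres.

translate([0, 0, 404]) cube([304, 349, 30]);
cube([42, 42, 404]);
translate([262, 0, 0]) cube([42, 42, 404]);
translate([0, 307, 0]) cube([42, 42, 404]);
translate([262, 307, 0]) cube([42, 42, 404]);
translate([0, 569, 0]) {
  cube([253, 362, 9]);
  translate([0, 0, 9]) cube([253, 9, 134]);
  translate([0, 353, 9]) cube([253, 9, 134]);
  translate([0, 9, 9]) cube([9, 344, 134]);
  translate([244, 9, 9]) cube([9, 344, 134]);
}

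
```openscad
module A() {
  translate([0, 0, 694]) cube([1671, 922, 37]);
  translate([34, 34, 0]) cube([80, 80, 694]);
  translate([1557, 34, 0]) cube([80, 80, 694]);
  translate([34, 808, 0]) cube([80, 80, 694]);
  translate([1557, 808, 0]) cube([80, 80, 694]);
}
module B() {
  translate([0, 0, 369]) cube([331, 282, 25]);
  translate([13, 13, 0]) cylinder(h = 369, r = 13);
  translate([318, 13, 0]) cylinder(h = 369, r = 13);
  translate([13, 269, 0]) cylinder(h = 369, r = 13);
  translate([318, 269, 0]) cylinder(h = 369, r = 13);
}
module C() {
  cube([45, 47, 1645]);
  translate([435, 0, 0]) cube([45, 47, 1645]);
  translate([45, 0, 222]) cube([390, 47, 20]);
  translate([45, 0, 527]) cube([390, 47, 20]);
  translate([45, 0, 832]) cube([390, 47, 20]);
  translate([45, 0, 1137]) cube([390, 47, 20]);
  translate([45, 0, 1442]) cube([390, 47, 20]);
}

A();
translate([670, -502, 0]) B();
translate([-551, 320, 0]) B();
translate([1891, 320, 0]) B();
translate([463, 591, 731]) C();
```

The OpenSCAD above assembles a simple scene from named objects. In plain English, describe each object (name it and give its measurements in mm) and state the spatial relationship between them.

A is a table: top 1671 mm (x) × 922 mm (y), 37 mm thick, upper face at z = 731 mm, on four 80×80 mm square legs, each inset 34 mm from the nearest pair of top edges, running from z = 0 to the bottom of the top.

B is a four-legged stool. The seat is a 331×282×25 mm slab whose top surface is at z = 394 mm; four round legs, each 26 mm in diameter, run from the floor (z = 0) to the underside of the seat, each leg's axis is inset half a diameter from the nearest pair of seat edges (so the leg's bounding box is flush with the corner).

C is a straight ladder. Two 45×47 mm vertical rails, 1645 mm tall, stand 480 mm apart (outside-to-outside) with their front faces coplanar on the −y side. 5 rungs, each 47 mm deep and 20 mm tall, span between the inner faces of the rails, front faces flush with the rails. The lowest rung's underside is at z = 222 mm and rungs are spaced 305 mm apart (underside to underside).

Three stools sit around the table at the −y, −x, +x sides. The ladder is on top of the table.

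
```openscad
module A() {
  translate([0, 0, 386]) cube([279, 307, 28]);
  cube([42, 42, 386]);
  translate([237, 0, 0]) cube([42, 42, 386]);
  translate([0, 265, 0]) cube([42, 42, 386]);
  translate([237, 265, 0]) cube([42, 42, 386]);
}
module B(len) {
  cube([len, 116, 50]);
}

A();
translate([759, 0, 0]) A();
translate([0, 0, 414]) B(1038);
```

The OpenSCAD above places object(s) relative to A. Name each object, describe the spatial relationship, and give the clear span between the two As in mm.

Second stool starts at x = 759; first ends at x = 279; clear span = 759 − 279 = 480 mm.

A is a stool. B is a beam. A beam spans the tops of two stools. The clear span between the two stools is 480 mm.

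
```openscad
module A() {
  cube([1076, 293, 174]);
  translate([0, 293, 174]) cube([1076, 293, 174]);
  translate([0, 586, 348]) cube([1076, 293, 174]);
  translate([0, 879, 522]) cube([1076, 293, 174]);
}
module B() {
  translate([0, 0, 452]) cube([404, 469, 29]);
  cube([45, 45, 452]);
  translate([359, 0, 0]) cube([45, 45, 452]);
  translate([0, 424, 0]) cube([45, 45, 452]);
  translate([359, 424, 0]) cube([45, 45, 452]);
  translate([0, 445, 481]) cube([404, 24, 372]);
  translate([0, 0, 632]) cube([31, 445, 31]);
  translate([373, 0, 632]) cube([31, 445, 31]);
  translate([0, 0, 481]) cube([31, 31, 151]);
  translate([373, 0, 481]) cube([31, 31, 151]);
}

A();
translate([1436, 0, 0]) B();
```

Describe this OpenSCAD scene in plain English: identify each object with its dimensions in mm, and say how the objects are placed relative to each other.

A is a run of 4 identical solid stair steps. Each tread is 1076×293 mm and each step block is 174 mm high. Step 1 rests on the floor; step k is offset from step 1 by (k−1)×293 mm in y and (k−1)×174 mm in z.

B is a chair. The seat is a 404×469×29 mm slab with its top at z = 481 mm, on four 45×45 mm corner legs (flush with the seat edges, standing on z = 0). A flat backrest 24 mm thick, 372 mm tall, spans the full seat width and rises from the seat top along its +y edge, rear face flush with the rear of the seat. Two armrests of 31×31 mm section run along each side from the seat's front edge to the front of the backrest, top faces 182 mm above the seat top and outer faces flush with the seat's x-edges; a 31×31 mm post under the front of each armrest stands on the seat at the front corner.

The chair is on the floor beside the staircase on its +x side.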